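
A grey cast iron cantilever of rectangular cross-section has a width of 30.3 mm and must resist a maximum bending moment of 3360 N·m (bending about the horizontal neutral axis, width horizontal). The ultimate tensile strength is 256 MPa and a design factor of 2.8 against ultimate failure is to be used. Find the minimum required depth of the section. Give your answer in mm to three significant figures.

σ_allow = 256/2.8 = 91.43 MPa.
For a rectangular section σ = 6M/(bh²), so h² = 6M/(b σ_allow) = 6×3360000/(30.3×91.43) = 7277 mm².
h = 85.31 mm.

h = 85.3 mm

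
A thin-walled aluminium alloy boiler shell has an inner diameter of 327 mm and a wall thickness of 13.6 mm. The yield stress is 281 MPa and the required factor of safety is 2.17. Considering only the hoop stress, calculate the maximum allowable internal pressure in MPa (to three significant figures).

p_allow = 10.8 MPa

σ_allow = 281/2.17 = 129.5 MPa.
σ_h = pD/(2t) → p_allow = 2σ_allow t/D = 2×129.5×13.6/327 = 10.77 MPa.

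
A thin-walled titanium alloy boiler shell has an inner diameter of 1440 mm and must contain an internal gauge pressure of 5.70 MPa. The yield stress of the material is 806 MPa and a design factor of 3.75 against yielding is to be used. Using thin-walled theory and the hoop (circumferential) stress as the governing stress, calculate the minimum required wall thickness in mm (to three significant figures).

σ_allow = 806/3.75 = 214.9 MPa.
Hoop stress σ_h = pD/(2t), so t = pD/(2σ_allow) = 5.70×1440/(2×214.9) = 19.09 mm.

t = 19.1 mm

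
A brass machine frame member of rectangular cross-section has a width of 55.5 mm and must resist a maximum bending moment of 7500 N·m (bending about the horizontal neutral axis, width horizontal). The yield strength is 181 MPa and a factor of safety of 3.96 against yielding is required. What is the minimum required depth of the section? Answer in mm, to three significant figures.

σ_allow = 181/3.96 = 45.71 MPa.
For a rectangular section σ = 6M/(bh²), so h² = 6M/(b σ_allow) = 6×7500000/(55.5×45.71) = 17740 mm².
h = 133.2 mm.

h = 133 mm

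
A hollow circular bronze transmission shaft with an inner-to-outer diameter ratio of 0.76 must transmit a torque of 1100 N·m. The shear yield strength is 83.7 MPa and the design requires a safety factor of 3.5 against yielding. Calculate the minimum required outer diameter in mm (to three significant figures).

τ_allow = 83.7/3.5 = 23.91 MPa.
For a hollow shaft τ = 16T/[πd_o³(1−k⁴)] with k = 0.76, so 1−k⁴ = 0.6664.
d_o³ = 16T/[π τ_allow (1−k⁴)] = 16×1100000/(π×23.91×0.6664) = 351500 mm³.
d_o = 70.58 mm.

d_o = 70.6 mm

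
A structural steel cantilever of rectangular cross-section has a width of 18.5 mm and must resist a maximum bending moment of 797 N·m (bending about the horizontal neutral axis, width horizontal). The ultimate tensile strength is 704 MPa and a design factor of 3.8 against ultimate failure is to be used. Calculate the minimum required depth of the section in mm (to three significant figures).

h = 37.4 mm

σ_allow = 704/3.8 = 185.3 MPa.
For a rectangular section σ = 6M/(bh²), so h² = 6M/(b σ_allow) = 6×797000/(18.5×185.3) = 1395 mm².
h = 37.35 mm.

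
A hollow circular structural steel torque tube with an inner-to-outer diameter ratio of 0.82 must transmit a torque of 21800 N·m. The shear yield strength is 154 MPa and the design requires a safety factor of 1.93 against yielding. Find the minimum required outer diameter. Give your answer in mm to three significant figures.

d_o = 136 mm

τ_allow = 154/1.93 = 79.79 MPa.
For a hollow shaft τ = 16T/[πd_o³(1−k⁴)] with k = 0.82, so 1−k⁴ = 0.5479.
d_o³ = 16T/[π τ_allow (1−k⁴)] = 16×2.1800×10^7/(π×79.79×0.5479) = 2.540×10^6 mm³.
d_o = 136.4 mm.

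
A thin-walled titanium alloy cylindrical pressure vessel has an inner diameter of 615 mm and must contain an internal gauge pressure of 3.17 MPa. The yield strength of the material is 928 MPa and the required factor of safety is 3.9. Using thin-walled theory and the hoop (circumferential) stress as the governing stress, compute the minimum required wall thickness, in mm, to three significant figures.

σ_allow = 928/3.9 = 237.9 MPa.
Hoop stress σ_h = pD/(2t), so t = pD/(2σ_allow) = 3.17×615/(2×237.9) = 4.097 mm.

t = 4.10 mm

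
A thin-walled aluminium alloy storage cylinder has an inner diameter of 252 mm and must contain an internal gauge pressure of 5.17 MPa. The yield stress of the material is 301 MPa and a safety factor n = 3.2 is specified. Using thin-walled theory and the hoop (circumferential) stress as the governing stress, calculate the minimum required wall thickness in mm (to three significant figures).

σ_allow = 301/3.2 = 94.06 MPa.
Hoop stress σ_h = pD/(2t), so t = pD/(2σ_allow) = 5.17×252/(2×94.06) = 6.925 mm.

t = 6.93 mm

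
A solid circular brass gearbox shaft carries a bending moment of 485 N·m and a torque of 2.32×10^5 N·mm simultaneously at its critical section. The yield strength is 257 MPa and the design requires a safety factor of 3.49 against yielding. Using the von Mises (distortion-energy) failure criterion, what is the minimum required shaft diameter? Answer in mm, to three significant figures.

d = 41.7 mm

σ_allow = σ_y/n = 257/3.49 = 73.64 MPa.
For a solid shaft σ_b = 32M/(πd³) and τ = 16T/(πd³), so the von Mises stress is σ' = (16/πd³)·√(4M²+3T²).
√(4M²+3T²) = √(4×(485000)² + 3×(232000)²) = 1.050×10^6 N·mm.
d³ = 16×1.050×10^6/(π×73.64) = 72620 mm³.
d = 41.72 mm.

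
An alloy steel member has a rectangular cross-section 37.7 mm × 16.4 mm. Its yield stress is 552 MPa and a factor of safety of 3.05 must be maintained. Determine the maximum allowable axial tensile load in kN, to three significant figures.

F_allow = 112 kN

σ_allow = 552/3.05 = 181.0 MPa.
A = 37.7×16.4 = 618.3 mm².
F_allow = σ_allow × A = 181.0×618.3 = 111900 N.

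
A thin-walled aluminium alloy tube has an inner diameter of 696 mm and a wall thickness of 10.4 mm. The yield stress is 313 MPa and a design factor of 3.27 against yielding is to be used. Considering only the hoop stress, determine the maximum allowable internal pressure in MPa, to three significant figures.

p_allow = 2.86 MPa

σ_allow = 313/3.27 = 95.72 MPa.
σ_h = pD/(2t) → p_allow = 2σ_allow t/D = 2×95.72×10.4/696 = 2.861 MPa.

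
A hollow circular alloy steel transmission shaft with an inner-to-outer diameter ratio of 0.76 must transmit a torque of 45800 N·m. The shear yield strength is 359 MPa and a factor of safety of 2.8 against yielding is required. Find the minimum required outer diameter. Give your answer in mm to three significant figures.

d_o = 140 mm

τ_allow = 359/2.8 = 128.2 MPa.
For a hollow shaft τ = 16T/[πd_o³(1−k⁴)] with k = 0.76, so 1−k⁴ = 0.6664.
d_o³ = 16T/[π τ_allow (1−k⁴)] = 16×4.5800×10^7/(π×128.2×0.6664) = 2.730×10^6 mm³.
d_o = 139.8 mm.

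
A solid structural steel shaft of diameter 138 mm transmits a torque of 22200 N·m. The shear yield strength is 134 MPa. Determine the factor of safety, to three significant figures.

n = 3.11

τ = 16T/(πd³) = 16×2.2200×10^7/(π×138³) = 43.02 MPa.
n = τ_limit/τ = 134/43.02 = 3.115.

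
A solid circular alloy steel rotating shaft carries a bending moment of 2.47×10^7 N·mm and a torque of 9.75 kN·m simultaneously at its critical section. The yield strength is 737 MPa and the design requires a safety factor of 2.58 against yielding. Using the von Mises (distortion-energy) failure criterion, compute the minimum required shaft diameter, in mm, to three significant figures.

d = 97.6 mm

σ_allow = σ_y/n = 737/2.58 = 285.7 MPa.
For a solid shaft σ_b = 32M/(πd³) and τ = 16T/(πd³), so the von Mises stress is σ' = (16/πd³)·√(4M²+3T²).
√(4M²+3T²) = √(4×(2.470×10^7)² + 3×(9.750×10^6)²) = 5.221×10^7 N·mm.
d³ = 16×5.221×10^7/(π×285.7) = 930800 mm³.
d = 97.64 mm.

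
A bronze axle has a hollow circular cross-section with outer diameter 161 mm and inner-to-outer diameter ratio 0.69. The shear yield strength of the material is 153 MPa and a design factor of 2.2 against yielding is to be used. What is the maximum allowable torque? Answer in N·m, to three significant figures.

τ_allow = 153/2.2 = 69.55 MPa.
For a hollow shaft T_allow = τ_allow·πd_o³(1−k⁴)/16 with 1−k⁴ = 0.7733, so πd_o³(1−k⁴)/16 = 633700 mm³.
T_allow = 69.55×633700 = 4.407×10^7 N·mm = 44070 N·m.

T_allow = 44100 N·m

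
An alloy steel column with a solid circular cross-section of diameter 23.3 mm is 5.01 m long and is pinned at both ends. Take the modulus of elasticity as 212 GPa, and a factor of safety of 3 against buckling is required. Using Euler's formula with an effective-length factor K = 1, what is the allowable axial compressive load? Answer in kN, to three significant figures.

P_allow = 0.402 kN

I = πd⁴/64 = π×23.3⁴/64 = 14470 mm⁴.
Effective length L_e = KL = 1×5.01 m = 5010 mm.
Euler critical load P_cr = π²EI/L_e² = π²×212000×14470/5010² = 1206 N.
P_allow = P_cr/n = 1206/3 = 402.0 N.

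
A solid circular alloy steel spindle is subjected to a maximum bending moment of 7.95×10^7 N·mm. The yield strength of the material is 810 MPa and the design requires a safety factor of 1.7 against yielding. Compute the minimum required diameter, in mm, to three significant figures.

σ_allow = 810/1.7 = 476.5 MPa.
For a solid circular section σ = 32M/(πd³), so d³ = 32M/(π σ_allow) = 32×7.9500×10^7/(π×476.5) = 1.700×10^6 mm³.
d = 119.3 mm.

d = 119 mm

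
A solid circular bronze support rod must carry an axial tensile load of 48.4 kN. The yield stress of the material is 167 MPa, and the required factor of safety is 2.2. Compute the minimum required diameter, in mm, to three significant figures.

d = 28.5 mm

Allowable stress σ_allow = 167/2.2 = 75.91 MPa.
Required area A = F/σ_allow = 48400/75.91 = 637.6 mm².
A = πd²/4 → d = √(4A/π) = 28.49 mm.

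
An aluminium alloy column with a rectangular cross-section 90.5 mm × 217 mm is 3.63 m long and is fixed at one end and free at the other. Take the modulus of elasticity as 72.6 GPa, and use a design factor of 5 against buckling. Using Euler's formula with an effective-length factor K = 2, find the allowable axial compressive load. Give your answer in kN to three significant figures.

P_allow = 36.4 kN

Buckling occurs about the weak axis: I_min = h·b³/12 = 217×90.5³/12 = 1.340×10^7 mm⁴ (b = 90.5 mm is the smaller dimension).
Effective length L_e = KL = 2×3.63 m = 7260 mm.
Euler critical load P_cr = π²EI/L_e² = π²×72600×1.340×10^7/7260² = 182200 N.
P_allow = P_cr/n = 182200/5 = 36440 N.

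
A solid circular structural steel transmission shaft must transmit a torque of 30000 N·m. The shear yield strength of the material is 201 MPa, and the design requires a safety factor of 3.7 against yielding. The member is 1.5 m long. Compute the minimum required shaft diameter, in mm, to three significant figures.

Allowable shear stress τ_allow = 201/3.7 = 54.32 MPa.
For a solid shaft τ = 16T/(πd³), so d³ = 16T/(π τ_allow) = 16×3.0000×10^7/(π×54.32) = 2.813×10^6 mm³.
d = (2.813×10^6)^(1/3) = 141.2 mm.

d = 141 mm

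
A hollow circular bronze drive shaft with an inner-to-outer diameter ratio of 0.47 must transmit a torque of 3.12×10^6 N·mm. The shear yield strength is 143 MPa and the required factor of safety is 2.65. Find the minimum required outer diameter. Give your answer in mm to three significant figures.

τ_allow = 143/2.65 = 53.96 MPa.
For a hollow shaft τ = 16T/[πd_o³(1−k⁴)] with k = 0.47, so 1−k⁴ = 0.9512.
d_o³ = 16T/[π τ_allow (1−k⁴)] = 16×3120000/(π×53.96×0.9512) = 309600 mm³.
d_o = 67.65 mm.

d_o = 67.6 mm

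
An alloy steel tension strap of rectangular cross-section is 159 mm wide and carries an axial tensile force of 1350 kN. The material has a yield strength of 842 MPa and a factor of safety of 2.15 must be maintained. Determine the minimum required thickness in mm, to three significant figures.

t = 21.7 mm

σ_allow = 842/2.15 = 391.6 MPa.
Required area A = F/σ_allow = 1350000/391.6 = 3447 mm².
t = A/w = 3447/159 = 21.68 mm.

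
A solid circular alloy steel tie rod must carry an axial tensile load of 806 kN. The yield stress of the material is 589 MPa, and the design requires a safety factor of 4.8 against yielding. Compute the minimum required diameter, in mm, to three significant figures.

d = 91.5 mm

Allowable stress σ_allow = 589/4.8 = 122.7 MPa.
Required area A = F/σ_allow = 806000/122.7 = 6568 mm².
A = πd²/4 → d = √(4A/π) = 91.45 mm.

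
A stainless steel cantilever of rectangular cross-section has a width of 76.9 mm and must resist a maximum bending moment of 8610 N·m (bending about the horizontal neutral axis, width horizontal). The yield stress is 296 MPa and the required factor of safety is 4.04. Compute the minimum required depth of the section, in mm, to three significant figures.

σ_allow = 296/4.04 = 73.27 MPa.
For a rectangular section σ = 6M/(bh²), so h² = 6M/(b σ_allow) = 6×8610000/(76.9×73.27) = 9169 mm².
h = 95.75 mm.

h = 95.8 mm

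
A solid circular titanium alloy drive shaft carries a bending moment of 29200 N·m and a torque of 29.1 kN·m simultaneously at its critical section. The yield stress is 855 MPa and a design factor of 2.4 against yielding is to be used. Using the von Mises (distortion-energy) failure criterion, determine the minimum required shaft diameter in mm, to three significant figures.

d = 103 mm

σ_allow = σ_y/n = 855/2.4 = 356.2 MPa.
For a solid shaft σ_b = 32M/(πd³) and τ = 16T/(πd³), so the von Mises stress is σ' = (16/πd³)·√(4M²+3T²).
√(4M²+3T²) = √(4×(2.920×10^7)² + 3×(2.910×10^7)²) = 7.714×10^7 N·mm.
d³ = 16×7.714×10^7/(π×356.2) = 1.103×10^6 mm³.
d = 103.3 mm.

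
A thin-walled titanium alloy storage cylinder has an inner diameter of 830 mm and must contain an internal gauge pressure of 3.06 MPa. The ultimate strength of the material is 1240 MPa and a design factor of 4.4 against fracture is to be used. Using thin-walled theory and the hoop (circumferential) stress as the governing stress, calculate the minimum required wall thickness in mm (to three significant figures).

t = 4.51 mm

σ_allow = 1240/4.4 = 281.8 MPa.
Hoop stress σ_h = pD/(2t), so t = pD/(2σ_allow) = 3.06×830/(2×281.8) = 4.506 mm.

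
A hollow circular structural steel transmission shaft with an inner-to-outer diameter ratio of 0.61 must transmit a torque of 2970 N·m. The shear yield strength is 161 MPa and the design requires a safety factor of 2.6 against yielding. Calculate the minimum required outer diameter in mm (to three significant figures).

τ_allow = 161/2.6 = 61.92 MPa.
For a hollow shaft τ = 16T/[πd_o³(1−k⁴)] with k = 0.61, so 1−k⁴ = 0.8615.
d_o³ = 16T/[π τ_allow (1−k⁴)] = 16×2970000/(π×61.92×0.8615) = 283500 mm³.
d_o = 65.70 mm.

d_o = 65.7 mm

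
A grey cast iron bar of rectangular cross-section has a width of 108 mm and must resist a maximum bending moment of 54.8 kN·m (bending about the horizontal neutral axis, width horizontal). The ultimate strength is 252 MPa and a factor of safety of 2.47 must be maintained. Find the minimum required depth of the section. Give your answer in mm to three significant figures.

h = 173 mm

σ_allow = 252/2.47 = 102.0 MPa.
For a rectangular section σ = 6M/(bh²), so h² = 6M/(b σ_allow) = 6×5.4800×10^7/(108×102.0) = 29840 mm².
h = 172.7 mm.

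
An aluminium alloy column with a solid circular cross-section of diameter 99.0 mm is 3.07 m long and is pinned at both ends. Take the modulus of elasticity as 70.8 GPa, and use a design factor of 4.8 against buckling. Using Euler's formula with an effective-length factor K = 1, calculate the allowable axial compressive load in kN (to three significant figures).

I = πd⁴/64 = π×99.0⁴/64 = 4.715×10^6 mm⁴.
Effective length L_e = KL = 1×3.07 m = 3070 mm.
Euler critical load P_cr = π²EI/L_e² = π²×70800×4.715×10^6/3070² = 349600 N.
P_allow = P_cr/n = 349600/4.8 = 72830 N.

P_allow = 72.8 kN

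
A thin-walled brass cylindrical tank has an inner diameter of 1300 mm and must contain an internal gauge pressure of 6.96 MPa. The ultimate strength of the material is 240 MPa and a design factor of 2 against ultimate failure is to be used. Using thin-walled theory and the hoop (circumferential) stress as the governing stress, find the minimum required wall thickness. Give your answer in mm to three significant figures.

σ_allow = 240/2 = 120.0 MPa.
Hoop stress σ_h = pD/(2t), so t = pD/(2σ_allow) = 6.96×1300/(2×120.0) = 37.70 mm.

t = 37.7 mm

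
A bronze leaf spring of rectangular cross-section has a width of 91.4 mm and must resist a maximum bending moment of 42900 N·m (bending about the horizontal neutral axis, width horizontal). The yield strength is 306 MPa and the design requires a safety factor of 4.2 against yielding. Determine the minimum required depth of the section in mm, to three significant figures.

σ_allow = 306/4.2 = 72.86 MPa.
For a rectangular section σ = 6M/(bh²), so h² = 6M/(b σ_allow) = 6×4.2900×10^7/(91.4×72.86) = 38650 mm².
h = 196.6 mm.

h = 197 mm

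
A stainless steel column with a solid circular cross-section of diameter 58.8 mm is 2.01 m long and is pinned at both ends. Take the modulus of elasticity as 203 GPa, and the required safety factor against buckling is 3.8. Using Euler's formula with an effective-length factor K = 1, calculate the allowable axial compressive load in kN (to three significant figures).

P_allow = 76.6 kN

I = πd⁴/64 = π×58.8⁴/64 = 586800 mm⁴.
Effective length L_e = KL = 1×2.01 m = 2010 mm.
Euler critical load P_cr = π²EI/L_e² = π²×203000×586800/2010² = 291000 N.
P_allow = P_cr/n = 291000/3.8 = 76580 N.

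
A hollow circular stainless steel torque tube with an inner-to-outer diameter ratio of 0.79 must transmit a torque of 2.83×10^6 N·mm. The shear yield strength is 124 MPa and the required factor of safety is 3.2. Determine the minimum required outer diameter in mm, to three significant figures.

τ_allow = 124/3.2 = 38.75 MPa.
For a hollow shaft τ = 16T/[πd_o³(1−k⁴)] with k = 0.79, so 1−k⁴ = 0.6105.
d_o³ = 16T/[π τ_allow (1−k⁴)] = 16×2830000/(π×38.75×0.6105) = 609300 mm³.
d_o = 84.77 mm.

d_o = 84.8 mm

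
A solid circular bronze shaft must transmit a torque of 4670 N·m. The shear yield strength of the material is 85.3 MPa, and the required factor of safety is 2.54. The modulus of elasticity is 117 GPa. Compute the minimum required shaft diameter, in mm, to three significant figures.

Allowable shear stress τ_allow = 85.3/2.54 = 33.58 MPa.
For a solid shaft τ = 16T/(πd³), so d³ = 16T/(π τ_allow) = 16×4670000/(π×33.58) = 708200 mm³.
d = (708200)^(1/3) = 89.14 mm.

d = 89.1 mm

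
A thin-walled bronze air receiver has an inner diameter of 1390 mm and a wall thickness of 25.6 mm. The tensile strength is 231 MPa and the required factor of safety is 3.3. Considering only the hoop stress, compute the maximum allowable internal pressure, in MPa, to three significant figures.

σ_allow = 231/3.3 = 70.00 MPa.
σ_h = pD/(2t) → p_allow = 2σ_allow t/D = 2×70.00×25.6/1390 = 2.578 MPa.

p_allow = 2.58 MPa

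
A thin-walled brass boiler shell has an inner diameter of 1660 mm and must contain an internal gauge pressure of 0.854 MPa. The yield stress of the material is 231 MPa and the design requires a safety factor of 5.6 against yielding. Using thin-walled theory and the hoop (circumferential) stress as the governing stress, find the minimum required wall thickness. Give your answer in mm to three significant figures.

t = 17.2 mm

σ_allow = 231/5.6 = 41.25 MPa.
Hoop stress σ_h = pD/(2t), so t = pD/(2σ_allow) = 0.854×1660/(2×41.25) = 17.18 mm.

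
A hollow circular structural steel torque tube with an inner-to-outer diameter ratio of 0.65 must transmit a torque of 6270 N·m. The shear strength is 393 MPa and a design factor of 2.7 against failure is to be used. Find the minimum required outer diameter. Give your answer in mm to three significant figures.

τ_allow = 393/2.7 = 145.6 MPa.
For a hollow shaft τ = 16T/[πd_o³(1−k⁴)] with k = 0.65, so 1−k⁴ = 0.8215.
d_o³ = 16T/[π τ_allow (1−k⁴)] = 16×6270000/(π×145.6×0.8215) = 267100 mm³.
d_o = 64.40 mm.

d_o = 64.4 mm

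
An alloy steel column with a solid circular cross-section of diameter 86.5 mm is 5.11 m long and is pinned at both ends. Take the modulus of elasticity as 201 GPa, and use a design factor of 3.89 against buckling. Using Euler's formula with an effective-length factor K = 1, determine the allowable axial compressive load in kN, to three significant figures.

P_allow = 53.7 kN

I = πd⁴/64 = π×86.5⁴/64 = 2.748×10^6 mm⁴.
Effective length L_e = KL = 1×5.11 m = 5110 mm.
Euler critical load P_cr = π²EI/L_e² = π²×201000×2.748×10^6/5110² = 208800 N.
P_allow = P_cr/n = 208800/3.89 = 53670 N.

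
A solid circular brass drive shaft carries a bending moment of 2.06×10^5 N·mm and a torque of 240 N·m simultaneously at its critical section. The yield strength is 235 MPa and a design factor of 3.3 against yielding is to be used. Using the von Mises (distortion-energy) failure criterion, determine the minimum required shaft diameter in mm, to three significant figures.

d = 34.7 mm

σ_allow = σ_y/n = 235/3.3 = 71.21 MPa.
For a solid shaft σ_b = 32M/(πd³) and τ = 16T/(πd³), so the von Mises stress is σ' = (16/πd³)·√(4M²+3T²).
√(4M²+3T²) = √(4×(206000)² + 3×(240000)²) = 585300 N·mm.
d³ = 16×585300/(π×71.21) = 41860 mm³.
d = 34.72 mm.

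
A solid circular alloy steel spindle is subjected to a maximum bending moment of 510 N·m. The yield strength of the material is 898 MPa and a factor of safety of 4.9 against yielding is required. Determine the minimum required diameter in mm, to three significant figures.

d = 30.5 mm

σ_allow = 898/4.9 = 183.3 MPa.
For a solid circular section σ = 32M/(πd³), so d³ = 32M/(π σ_allow) = 32×510000/(π×183.3) = 28350 mm³.
d = 30.49 mm.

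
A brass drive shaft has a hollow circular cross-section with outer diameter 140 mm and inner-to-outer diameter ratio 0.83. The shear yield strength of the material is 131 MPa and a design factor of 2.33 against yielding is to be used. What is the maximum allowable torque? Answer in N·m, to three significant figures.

T_allow = 15900 N·m

τ_allow = 131/2.33 = 56.22 MPa.
For a hollow shaft T_allow = τ_allow·πd_o³(1−k⁴)/16 with 1−k⁴ = 0.5254, so πd_o³(1−k⁴)/16 = 283100 mm³.
T_allow = 56.22×283100 = 1.592×10^7 N·mm = 15920 N·m.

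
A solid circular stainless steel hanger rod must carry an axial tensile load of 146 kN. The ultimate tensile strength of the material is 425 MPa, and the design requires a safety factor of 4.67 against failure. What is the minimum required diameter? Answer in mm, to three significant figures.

Allowable stress σ_allow = 425/4.67 = 91.01 MPa.
Required area A = F/σ_allow = 146000/91.01 = 1604 mm².
A = πd²/4 → d = √(4A/π) = 45.20 mm.

d = 45.2 mm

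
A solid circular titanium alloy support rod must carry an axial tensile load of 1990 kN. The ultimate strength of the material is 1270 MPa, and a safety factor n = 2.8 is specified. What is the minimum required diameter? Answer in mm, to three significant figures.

Allowable stress σ_allow = 1270/2.8 = 453.6 MPa.
Required area A = F/σ_allow = 1990000/453.6 = 4387 mm².
A = πd²/4 → d = √(4A/π) = 74.74 mm.

d = 74.7 mm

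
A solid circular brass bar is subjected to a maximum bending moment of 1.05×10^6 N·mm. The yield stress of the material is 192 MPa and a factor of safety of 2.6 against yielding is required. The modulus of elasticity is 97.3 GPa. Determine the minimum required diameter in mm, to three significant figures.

σ_allow = 192/2.6 = 73.85 MPa.
For a solid circular section σ = 32M/(πd³), so d³ = 32M/(π σ_allow) = 32×1050000/(π×73.85) = 144800 mm³.
d = 52.52 mm.

d = 52.5 mm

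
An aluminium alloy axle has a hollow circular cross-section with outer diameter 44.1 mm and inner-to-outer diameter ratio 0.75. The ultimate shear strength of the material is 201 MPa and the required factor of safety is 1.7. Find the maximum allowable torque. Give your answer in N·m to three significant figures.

τ_allow = 201/1.7 = 118.2 MPa.
For a hollow shaft T_allow = τ_allow·πd_o³(1−k⁴)/16 with 1−k⁴ = 0.6836, so πd_o³(1−k⁴)/16 = 11510 mm³.
T_allow = 118.2×11510 = 1.361×10^6 N·mm = 1361 N·m.

T_allow = 1360 N·m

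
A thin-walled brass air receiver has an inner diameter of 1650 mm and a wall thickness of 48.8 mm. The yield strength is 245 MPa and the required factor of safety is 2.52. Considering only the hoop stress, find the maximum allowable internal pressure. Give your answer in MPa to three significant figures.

σ_allow = 245/2.52 = 97.22 MPa.
σ_h = pD/(2t) → p_allow = 2σ_allow t/D = 2×97.22×48.8/1650 = 5.751 MPa.

p_allow = 5.75 MPa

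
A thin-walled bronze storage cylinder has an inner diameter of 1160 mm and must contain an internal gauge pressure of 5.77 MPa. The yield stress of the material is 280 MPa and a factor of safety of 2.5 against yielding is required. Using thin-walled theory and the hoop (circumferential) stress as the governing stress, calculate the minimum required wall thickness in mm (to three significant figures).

t = 29.9 mm

σ_allow = 280/2.5 = 112.0 MPa.
Hoop stress σ_h = pD/(2t), so t = pD/(2σ_allow) = 5.77×1160/(2×112.0) = 29.88 mm.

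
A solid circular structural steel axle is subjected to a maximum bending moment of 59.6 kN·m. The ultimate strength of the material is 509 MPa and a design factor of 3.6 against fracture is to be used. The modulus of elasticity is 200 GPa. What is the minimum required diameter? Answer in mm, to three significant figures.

d = 163 mm

σ_allow = 509/3.6 = 141.4 MPa.
For a solid circular section σ = 32M/(πd³), so d³ = 32M/(π σ_allow) = 32×5.9600×10^7/(π×141.4) = 4.294×10^6 mm³.
d = 162.5 mm.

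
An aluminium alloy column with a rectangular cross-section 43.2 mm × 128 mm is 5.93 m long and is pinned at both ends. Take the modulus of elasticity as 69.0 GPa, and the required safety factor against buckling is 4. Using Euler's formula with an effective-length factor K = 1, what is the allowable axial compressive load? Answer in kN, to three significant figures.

Buckling occurs about the weak axis: I_min = h·b³/12 = 128×43.2³/12 = 860000 mm⁴ (b = 43.2 mm is the smaller dimension).
Effective length L_e = KL = 1×5.93 m = 5930 mm.
Euler critical load P_cr = π²EI/L_e² = π²×69000×860000/5930² = 16650 N.
P_allow = P_cr/n = 16650/4 = 4164 N.

P_allow = 4.16 kN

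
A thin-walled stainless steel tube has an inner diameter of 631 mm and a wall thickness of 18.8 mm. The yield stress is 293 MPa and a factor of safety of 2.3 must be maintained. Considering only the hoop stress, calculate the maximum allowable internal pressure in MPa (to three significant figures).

σ_allow = 293/2.3 = 127.4 MPa.
σ_h = pD/(2t) → p_allow = 2σ_allow t/D = 2×127.4×18.8/631 = 7.591 MPa.

p_allow = 7.59 MPa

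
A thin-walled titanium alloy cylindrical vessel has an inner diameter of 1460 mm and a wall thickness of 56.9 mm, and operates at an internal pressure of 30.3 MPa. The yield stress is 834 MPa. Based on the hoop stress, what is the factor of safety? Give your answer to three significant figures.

n = 2.15

σ_h = pD/(2t) = 30.3×1460/(2×56.9) = 388.7 MPa.
n = 834/388.7 = 2.145.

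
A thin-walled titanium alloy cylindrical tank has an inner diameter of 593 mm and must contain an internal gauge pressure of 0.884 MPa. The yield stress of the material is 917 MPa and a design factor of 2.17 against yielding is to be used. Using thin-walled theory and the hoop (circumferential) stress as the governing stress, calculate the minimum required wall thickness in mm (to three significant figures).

σ_allow = 917/2.17 = 422.6 MPa.
Hoop stress σ_h = pD/(2t), so t = pD/(2σ_allow) = 0.884×593/(2×422.6) = 0.6203 mm.

t = 0.620 mm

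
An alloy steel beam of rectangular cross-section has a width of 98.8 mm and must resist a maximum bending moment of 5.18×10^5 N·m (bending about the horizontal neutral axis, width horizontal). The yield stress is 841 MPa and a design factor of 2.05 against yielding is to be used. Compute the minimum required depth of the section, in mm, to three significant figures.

σ_allow = 841/2.05 = 410.2 MPa.
For a rectangular section σ = 6M/(bh²), so h² = 6M/(b σ_allow) = 6×5.1800×10^8/(98.8×410.2) = 76680 mm².
h = 276.9 mm.

h = 277 mm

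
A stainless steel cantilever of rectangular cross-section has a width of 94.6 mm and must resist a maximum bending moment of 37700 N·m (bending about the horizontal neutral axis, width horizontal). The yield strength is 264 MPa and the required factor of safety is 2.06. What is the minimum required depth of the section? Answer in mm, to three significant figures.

σ_allow = 264/2.06 = 128.2 MPa.
For a rectangular section σ = 6M/(bh²), so h² = 6M/(b σ_allow) = 6×3.7700×10^7/(94.6×128.2) = 18660 mm².
h = 136.6 mm.

h = 137 mm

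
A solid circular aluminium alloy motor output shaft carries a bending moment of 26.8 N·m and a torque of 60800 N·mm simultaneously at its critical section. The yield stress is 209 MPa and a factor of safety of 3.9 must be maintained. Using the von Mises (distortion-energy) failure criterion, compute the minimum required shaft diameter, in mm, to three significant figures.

d = 22.4 mm

σ_allow = σ_y/n = 209/3.9 = 53.59 MPa.
For a solid shaft σ_b = 32M/(πd³) and τ = 16T/(πd³), so the von Mises stress is σ' = (16/πd³)·√(4M²+3T²).
√(4M²+3T²) = √(4×(26800)² + 3×(60800)²) = 118200 N·mm.
d³ = 16×118200/(π×53.59) = 11230 mm³.
d = 22.39 mm.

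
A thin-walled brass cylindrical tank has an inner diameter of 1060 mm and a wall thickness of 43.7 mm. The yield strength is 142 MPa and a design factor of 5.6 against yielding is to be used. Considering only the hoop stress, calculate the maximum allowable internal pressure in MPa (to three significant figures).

σ_allow = 142/5.6 = 25.36 MPa.
σ_h = pD/(2t) → p_allow = 2σ_allow t/D = 2×25.36×43.7/1060 = 2.091 MPa.

p_allow = 2.09 MPa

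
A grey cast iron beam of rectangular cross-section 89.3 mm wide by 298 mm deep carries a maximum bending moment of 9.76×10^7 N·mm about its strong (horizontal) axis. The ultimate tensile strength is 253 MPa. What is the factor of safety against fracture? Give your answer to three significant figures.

n = 3.43

Section modulus S = bh²/6 = 89.3×298²/6 = 1.322×10^6 mm³.
σ = M/S = 9.7600×10^7/1.322×10^6 = 73.84 MPa.
n = 253/73.84 = 3.426.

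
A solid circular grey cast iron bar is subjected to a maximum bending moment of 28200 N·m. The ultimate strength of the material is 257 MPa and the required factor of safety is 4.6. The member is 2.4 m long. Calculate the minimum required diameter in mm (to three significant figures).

σ_allow = 257/4.6 = 55.87 MPa.
For a solid circular section σ = 32M/(πd³), so d³ = 32M/(π σ_allow) = 32×2.8200×10^7/(π×55.87) = 5.141×10^6 mm³.
d = 172.6 mm.

d = 173 mm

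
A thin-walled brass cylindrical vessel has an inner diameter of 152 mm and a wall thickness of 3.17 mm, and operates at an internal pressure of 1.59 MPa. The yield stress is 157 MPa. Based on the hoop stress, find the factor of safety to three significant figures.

σ_h = pD/(2t) = 1.59×152/(2×3.17) = 38.12 MPa.
n = 157/38.12 = 4.119.

n = 4.12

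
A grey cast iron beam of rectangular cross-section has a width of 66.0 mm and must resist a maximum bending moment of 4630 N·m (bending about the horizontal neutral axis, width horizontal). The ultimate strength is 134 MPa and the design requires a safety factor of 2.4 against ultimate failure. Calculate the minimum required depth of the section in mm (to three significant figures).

h = 86.8 mm

σ_allow = 134/2.4 = 55.83 MPa.
For a rectangular section σ = 6M/(bh²), so h² = 6M/(b σ_allow) = 6×4630000/(66.0×55.83) = 7539 mm².
h = 86.83 mm.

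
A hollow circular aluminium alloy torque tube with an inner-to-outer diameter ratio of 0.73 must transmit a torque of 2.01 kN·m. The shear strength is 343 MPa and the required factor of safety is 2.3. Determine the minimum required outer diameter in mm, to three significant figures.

d_o = 45.8 mm

τ_allow = 343/2.3 = 149.1 MPa.
For a hollow shaft τ = 16T/[πd_o³(1−k⁴)] with k = 0.73, so 1−k⁴ = 0.7160.
d_o³ = 16T/[π τ_allow (1−k⁴)] = 16×2010000/(π×149.1×0.7160) = 95870 mm³.
d_o = 45.77 mm.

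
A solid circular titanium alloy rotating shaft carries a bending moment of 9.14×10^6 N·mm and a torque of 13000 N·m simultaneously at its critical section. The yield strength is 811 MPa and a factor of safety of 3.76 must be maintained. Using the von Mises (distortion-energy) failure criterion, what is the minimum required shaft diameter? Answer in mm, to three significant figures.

σ_allow = σ_y/n = 811/3.76 = 215.7 MPa.
For a solid shaft σ_b = 32M/(πd³) and τ = 16T/(πd³), so the von Mises stress is σ' = (16/πd³)·√(4M²+3T²).
√(4M²+3T²) = √(4×(9.140×10^6)² + 3×(1.300×10^7)²) = 2.900×10^7 N·mm.
d³ = 16×2.900×10^7/(π×215.7) = 684800 mm³.
d = 88.14 mm.

d = 88.1 mm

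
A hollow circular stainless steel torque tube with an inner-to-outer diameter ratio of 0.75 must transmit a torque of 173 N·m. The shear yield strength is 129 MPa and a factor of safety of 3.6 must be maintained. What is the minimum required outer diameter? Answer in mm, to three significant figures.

d_o = 33.0 mm

τ_allow = 129/3.6 = 35.83 MPa.
For a hollow shaft τ = 16T/[πd_o³(1−k⁴)] with k = 0.75, so 1−k⁴ = 0.6836.
d_o³ = 16T/[π τ_allow (1−k⁴)] = 16×173000/(π×35.83×0.6836) = 35970 mm³.
d_o = 33.01 mm.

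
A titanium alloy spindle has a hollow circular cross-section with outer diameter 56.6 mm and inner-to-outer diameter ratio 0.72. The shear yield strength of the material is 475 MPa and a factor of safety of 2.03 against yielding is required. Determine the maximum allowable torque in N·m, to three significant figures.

T_allow = 6090 N·m

τ_allow = 475/2.03 = 234.0 MPa.
For a hollow shaft T_allow = τ_allow·πd_o³(1−k⁴)/16 with 1−k⁴ = 0.7313, so πd_o³(1−k⁴)/16 = 26030 mm³.
T_allow = 234.0×26030 = 6.092×10^6 N·mm = 6092 N·m.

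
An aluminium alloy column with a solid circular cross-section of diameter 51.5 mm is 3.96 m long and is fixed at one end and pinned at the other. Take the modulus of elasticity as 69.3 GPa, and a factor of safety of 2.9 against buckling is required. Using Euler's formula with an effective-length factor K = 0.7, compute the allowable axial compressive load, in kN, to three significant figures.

P_allow = 10.6 kN

I = πd⁴/64 = π×51.5⁴/64 = 345300 mm⁴.
Effective length L_e = KL = 0.7×3.96 m = 2772 mm.
Euler critical load P_cr = π²EI/L_e² = π²×69300×345300/2772² = 30740 N.
P_allow = P_cr/n = 30740/2.9 = 10600 N.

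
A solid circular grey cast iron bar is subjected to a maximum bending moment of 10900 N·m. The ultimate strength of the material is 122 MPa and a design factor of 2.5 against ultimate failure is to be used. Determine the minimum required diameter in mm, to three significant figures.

d = 132 mm

σ_allow = 122/2.5 = 48.80 MPa.
For a solid circular section σ = 32M/(πd³), so d³ = 32M/(π σ_allow) = 32×1.0900×10^7/(π×48.80) = 2.275×10^6 mm³.
d = 131.5 mm.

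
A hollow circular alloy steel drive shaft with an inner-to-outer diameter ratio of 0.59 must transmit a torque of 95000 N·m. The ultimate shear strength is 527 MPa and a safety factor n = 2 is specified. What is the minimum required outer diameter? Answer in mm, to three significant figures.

τ_allow = 527/2 = 263.5 MPa.
For a hollow shaft τ = 16T/[πd_o³(1−k⁴)] with k = 0.59, so 1−k⁴ = 0.8788.
d_o³ = 16T/[π τ_allow (1−k⁴)] = 16×9.5000×10^7/(π×263.5×0.8788) = 2.089×10^6 mm³.
d_o = 127.8 mm.

d_o = 128 mm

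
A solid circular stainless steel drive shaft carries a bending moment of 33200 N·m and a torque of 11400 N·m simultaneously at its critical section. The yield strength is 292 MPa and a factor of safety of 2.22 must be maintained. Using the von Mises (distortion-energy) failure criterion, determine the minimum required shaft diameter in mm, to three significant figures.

d = 139 mm

σ_allow = σ_y/n = 292/2.22 = 131.5 MPa.
For a solid shaft σ_b = 32M/(πd³) and τ = 16T/(πd³), so the von Mises stress is σ' = (16/πd³)·√(4M²+3T²).
√(4M²+3T²) = √(4×(3.320×10^7)² + 3×(1.140×10^7)²) = 6.927×10^7 N·mm.
d³ = 16×6.927×10^7/(π×131.5) = 2.682×10^6 mm³.
d = 138.9 mm.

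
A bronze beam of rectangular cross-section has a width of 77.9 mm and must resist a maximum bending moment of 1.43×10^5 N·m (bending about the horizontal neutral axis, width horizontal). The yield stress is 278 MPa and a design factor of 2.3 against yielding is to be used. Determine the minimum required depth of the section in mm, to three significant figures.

h = 302 mm

σ_allow = 278/2.3 = 120.9 MPa.
For a rectangular section σ = 6M/(bh²), so h² = 6M/(b σ_allow) = 6×1.4300×10^8/(77.9×120.9) = 91120 mm².
h = 301.9 mm.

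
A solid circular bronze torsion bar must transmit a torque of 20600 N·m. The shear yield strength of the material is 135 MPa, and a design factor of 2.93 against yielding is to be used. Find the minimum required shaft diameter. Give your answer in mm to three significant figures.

Allowable shear stress τ_allow = 135/2.93 = 46.08 MPa.
For a solid shaft τ = 16T/(πd³), so d³ = 16T/(π τ_allow) = 16×2.0600×10^7/(π×46.08) = 2.277×10^6 mm³.
d = (2.277×10^6)^(1/3) = 131.6 mm.

d = 132 mm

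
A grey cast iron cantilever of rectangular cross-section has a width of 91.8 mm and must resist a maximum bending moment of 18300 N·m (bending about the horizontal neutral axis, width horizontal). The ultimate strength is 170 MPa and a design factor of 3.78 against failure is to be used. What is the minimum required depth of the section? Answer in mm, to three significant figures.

σ_allow = 170/3.78 = 44.97 MPa.
For a rectangular section σ = 6M/(bh²), so h² = 6M/(b σ_allow) = 6×1.8300×10^7/(91.8×44.97) = 26600 mm².
h = 163.1 mm.

h = 163 mm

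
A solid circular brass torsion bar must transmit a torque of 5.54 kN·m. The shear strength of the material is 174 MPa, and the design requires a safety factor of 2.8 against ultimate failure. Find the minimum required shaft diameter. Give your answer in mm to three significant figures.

Allowable shear stress τ_allow = 174/2.8 = 62.14 MPa.
For a solid shaft τ = 16T/(πd³), so d³ = 16T/(π τ_allow) = 16×5540000/(π×62.14) = 454000 mm³.
d = (454000)^(1/3) = 76.86 mm.

d = 76.9 mm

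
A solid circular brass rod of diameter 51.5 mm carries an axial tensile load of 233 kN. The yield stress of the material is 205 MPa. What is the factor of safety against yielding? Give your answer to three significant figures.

n = 1.83

A = πd²/4 = 2083 mm².
σ = F/A = 233000/2083 = 111.9 MPa.
n = 205/111.9 = 1.833.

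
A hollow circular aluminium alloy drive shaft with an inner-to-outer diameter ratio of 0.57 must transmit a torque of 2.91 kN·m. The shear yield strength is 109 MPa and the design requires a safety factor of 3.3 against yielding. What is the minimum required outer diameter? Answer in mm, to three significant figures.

d_o = 79.5 mm

τ_allow = 109/3.3 = 33.03 MPa.
For a hollow shaft τ = 16T/[πd_o³(1−k⁴)] with k = 0.57, so 1−k⁴ = 0.8944.
d_o³ = 16T/[π τ_allow (1−k⁴)] = 16×2910000/(π×33.03×0.8944) = 501600 mm³.
d_o = 79.46 mm.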